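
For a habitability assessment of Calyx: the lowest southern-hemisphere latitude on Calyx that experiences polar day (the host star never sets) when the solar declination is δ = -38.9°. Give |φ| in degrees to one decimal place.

|φ| = 51.1°

Polar day requires cos H₀ = −tan φ tan δ ≤ −1, i.e. tan φ tan δ ≥ 1.
The boundary is |tan φ| · |tan δ| = 1, so |φ| = 90° − |δ| = 90° − 38.9° = 51.1° in the southern hemisphere.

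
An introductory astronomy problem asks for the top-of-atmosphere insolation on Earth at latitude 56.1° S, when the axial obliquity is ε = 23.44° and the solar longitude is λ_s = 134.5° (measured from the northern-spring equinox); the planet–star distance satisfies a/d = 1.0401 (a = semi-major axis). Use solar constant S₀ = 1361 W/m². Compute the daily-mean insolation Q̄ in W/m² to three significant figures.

Solar declination: sin δ = sin ε · sin λ_s = sin 23.44° × sin 134.5° = 0.28372, so δ = +16.483°.
cos H₀ = −tan(-56.1°) tan(+16.483°) = 0.4403, H₀ = 1.1148 rad.
Bracket: H₀ sin φ sin δ + cos φ cos δ sin H₀ = 1.1148×-0.83001×0.28372 + 0.55775×0.95891×0.89784 = -0.262525 + 0.480194 = 0.217669.
Inverse-square distance factor (a/d)² = 1.0401² = 1.081808.
Q̄ = (S₀/π) × 1.081808 × [bracket] = (1361/π) × 1.081808 × 0.217669 = 102.0 W/m².

Q̄ ≈ 102 W/m²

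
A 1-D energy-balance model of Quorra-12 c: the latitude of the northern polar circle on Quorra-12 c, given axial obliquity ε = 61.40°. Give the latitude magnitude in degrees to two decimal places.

28.60°

The polar circle is the lowest latitude that experiences at least one full rotation of continuous daylight at the northern-summer solstice; it lies at |φ| = 90° − ε = 90° − 61.40° = 28.60°.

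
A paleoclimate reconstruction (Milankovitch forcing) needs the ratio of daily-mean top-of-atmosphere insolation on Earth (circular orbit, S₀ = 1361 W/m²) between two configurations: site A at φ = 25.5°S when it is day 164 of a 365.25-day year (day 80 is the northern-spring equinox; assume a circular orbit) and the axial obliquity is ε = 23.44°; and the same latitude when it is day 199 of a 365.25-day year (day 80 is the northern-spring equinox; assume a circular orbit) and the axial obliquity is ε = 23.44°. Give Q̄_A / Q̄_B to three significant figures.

Q̄_A / Q̄_B ≈ 0.937

— Configuration A (φ=-25.5°):
Solar longitude: λ_s = 360° × (164 − 80)/365.25 = 82.793°.
sin δ = sin 23.44° × sin 82.793° = 0.39465, so δ = +23.244°.
cos H₀ = −tan(-25.5°) tan(+23.244°) = 0.2049, H₀ = 1.3645 rad.
Bracket: H₀ sin φ sin δ + cos φ cos δ sin H₀ = 1.3645×-0.43051×0.39465 + 0.90259×0.91883×0.97879 = -0.231830 + 0.811737 = 0.579907.
Q̄ = (S₀/π) × [bracket] = (1361/π) × 0.579907 = 251.23 W/m².
— Configuration B (φ=-25.5°):
Solar longitude: λ_s = 360° × (199 − 80)/365.25 = 117.290°.
sin δ = sin 23.44° × sin 117.290° = 0.35352, so δ = +20.702°.
cos H₀ = −tan(-25.5°) tan(+20.702°) = 0.1803, H₀ = 1.3895 rad.
Bracket: H₀ sin φ sin δ + cos φ cos δ sin H₀ = 1.3895×-0.43051×0.35352 + 0.90259×0.93543×0.98362 = -0.211473 + 0.830480 = 0.619007.
Q̄ = (S₀/π) × [bracket] = (1361/π) × 0.619007 = 268.17 W/m².
Ratio Q̄_A / Q̄_B = 251.23 / 268.17 = 0.9368.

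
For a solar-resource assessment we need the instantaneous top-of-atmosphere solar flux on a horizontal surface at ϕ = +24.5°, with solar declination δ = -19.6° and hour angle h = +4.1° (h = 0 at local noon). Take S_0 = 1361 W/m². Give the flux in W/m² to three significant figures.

cos θ_z = sin ϕ sin δ + cos ϕ cos δ cos h = -0.139109 + 0.855042 = 0.715933.
Flux = S_0 · cos θ_z = 1361 × 0.715933 = 974.4 W/m².

974 W/m²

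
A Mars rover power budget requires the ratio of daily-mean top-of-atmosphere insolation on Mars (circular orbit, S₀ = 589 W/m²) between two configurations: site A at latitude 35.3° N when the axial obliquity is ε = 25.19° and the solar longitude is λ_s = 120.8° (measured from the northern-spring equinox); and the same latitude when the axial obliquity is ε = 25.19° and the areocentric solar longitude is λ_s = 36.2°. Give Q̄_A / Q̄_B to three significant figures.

Q̄_A / Q̄_B ≈ 1.09

— Configuration A (φ=+35.3°):
Solar declination: sin δ = sin ε · sin λ_s = sin 25.19° × sin 120.8° = 0.36559, so δ = +21.444°.
cos H₀ = −tan(+35.3°) tan(+21.444°) = -0.2781, H₀ = 1.8526 rad.
Bracket: H₀ sin φ sin δ + cos φ cos δ sin H₀ = 1.8526×0.57786×0.36559 + 0.81614×0.93078×0.96055 = 0.391380 + 0.729679 = 1.121059.
Q̄ = (S₀/π) × [bracket] = (589/π) × 1.121059 = 210.18 W/m².
— Configuration B (φ=+35.3°):
sin δ = sin 25.19° × sin 36.2° = 0.25137, so δ = +14.559°.
cos H₀ = −tan(+35.3°) tan(+14.559°) = -0.1839, H₀ = 1.7557 rad.
Bracket: H₀ sin φ sin δ + cos φ cos δ sin H₀ = 1.7557×0.57786×0.25137 + 0.81614×0.96789×0.98295 = 0.255027 + 0.776465 = 1.031492.
Q̄ = (S₀/π) × [bracket] = (589/π) × 1.031492 = 193.39 W/m².
Ratio Q̄_A / Q̄_B = 210.18 / 193.39 = 1.087.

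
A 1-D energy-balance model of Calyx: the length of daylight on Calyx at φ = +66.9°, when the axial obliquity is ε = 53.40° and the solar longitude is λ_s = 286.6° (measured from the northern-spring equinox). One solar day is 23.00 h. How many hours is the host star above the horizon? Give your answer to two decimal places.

0.00 h

Solar declination: sin δ = sin ε · sin λ_s = sin 53.40° × sin 286.6° = -0.76936, so δ = -50.296°.
cos H₀ = −tan φ · tan δ = 2.8236 ≥ 1, so the host star never rises (polar night) and H₀ = 0.
Daylight = 2H₀/(2π) × 23.00 h = (0.0000/π) × 23.00 = 0.00 h.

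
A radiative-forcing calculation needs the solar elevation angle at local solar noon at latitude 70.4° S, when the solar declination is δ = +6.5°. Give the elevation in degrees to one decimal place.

At local noon the hour angle is zero, so the zenith angle equals |φ − δ| = |-70.4° − (+6.500°)| = 76.900°.
Elevation = 90° − 76.900° = 13.1°.

13.1°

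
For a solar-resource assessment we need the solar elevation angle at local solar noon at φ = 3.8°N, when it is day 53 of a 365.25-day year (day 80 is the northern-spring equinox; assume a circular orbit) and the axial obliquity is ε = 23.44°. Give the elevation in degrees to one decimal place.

75.9°

Solar longitude: λ_s = 360° × (53 − 80)/365.25 = -26.612°, i.e. -26.612° + 360° = 333.388°.
sin δ = sin 23.44° × sin 333.388° = -0.17819, so δ = -10.264°.
At local noon the hour angle is zero, so the zenith angle equals |φ − δ| = |+3.8° − (-10.264°)| = 14.064°.
Elevation = 90° − 14.064° = 75.9°.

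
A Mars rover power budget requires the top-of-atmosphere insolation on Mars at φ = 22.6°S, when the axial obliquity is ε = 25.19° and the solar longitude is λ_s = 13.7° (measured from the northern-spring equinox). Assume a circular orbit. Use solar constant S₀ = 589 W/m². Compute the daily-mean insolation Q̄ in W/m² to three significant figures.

Q̄ ≈ 161 W/m²

Solar declination: sin δ = sin ε · sin λ_s = sin 25.19° × sin 13.7° = 0.10080, so δ = +5.785°.
cos H₀ = −tan(-22.6°) tan(+5.785°) = 0.0422, H₀ = 1.5286 rad.
Bracket: H₀ sin φ sin δ + cos φ cos δ sin H₀ = 1.5286×-0.38430×0.10080 + 0.92321×0.99491×0.99911 = -0.059214 + 0.917693 = 0.858479.
Q̄ = (S₀/π) × [bracket] = (589/π) × 0.858479 = 161.0 W/m².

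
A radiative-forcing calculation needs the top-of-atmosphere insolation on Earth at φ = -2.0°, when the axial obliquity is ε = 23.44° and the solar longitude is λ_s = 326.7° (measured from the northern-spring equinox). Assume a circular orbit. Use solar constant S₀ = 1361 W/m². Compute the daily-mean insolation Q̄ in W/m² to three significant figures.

Solar declination: sin δ = sin ε · sin λ_s = sin 23.44° × sin 326.7° = -0.21839, so δ = -12.615°.
cos H₀ = −tan(-2.0°) tan(-12.615°) = -0.0078, H₀ = 1.5786 rad.
Bracket: H₀ sin φ sin δ + cos φ cos δ sin H₀ = 1.5786×-0.03490×-0.21839 + 0.99939×0.97586×0.99997 = 0.012032 + 0.975235 = 0.987267.
Q̄ = (S₀/π) × [bracket] = (1361/π) × 0.987267 = 427.7 W/m².

Q̄ ≈ 428 W/m²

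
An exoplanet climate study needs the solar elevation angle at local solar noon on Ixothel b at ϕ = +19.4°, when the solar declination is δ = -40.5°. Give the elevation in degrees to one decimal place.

30.1°

At local noon the hour angle is zero, so the zenith angle equals |ϕ − δ| = |+19.4° − (-40.500°)| = 59.900°.
Elevation = 90° − 59.900° = 30.1°.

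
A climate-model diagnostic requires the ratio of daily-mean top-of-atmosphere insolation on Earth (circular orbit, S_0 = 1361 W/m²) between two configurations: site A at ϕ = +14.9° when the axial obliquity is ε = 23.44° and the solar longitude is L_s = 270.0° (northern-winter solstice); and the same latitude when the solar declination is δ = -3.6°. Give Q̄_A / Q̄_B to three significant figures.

Q̄_A / Q̄_B ≈ 0.779

— Configuration A (ϕ=+14.9°):
Solar declination: sin δ = sin ε · sin L_s = sin 23.44° × sin 270.0° = -0.39779, so δ = -23.440°.
cos h₀ = −tan(+14.9°) tan(-23.440°) = 0.1154, h₀ = 1.4552 rad.
Bracket: h₀ sin ϕ sin δ + cos ϕ cos δ sin h₀ = 1.4552×0.25713×-0.39779 + 0.96638×0.91748×0.99332 = -0.148843 + 0.880712 = 0.731869.
Q̄ = (S_0/π) × [bracket] = (1361/π) × 0.731869 = 317.06 W/m².
— Configuration B (ϕ=+14.9°):
cos h₀ = −tan(+14.9°) tan(-3.600°) = 0.0167, h₀ = 1.5541 rad.
Bracket: h₀ sin ϕ sin δ + cos ϕ cos δ sin h₀ = 1.5541×0.25713×-0.06279 + 0.96638×0.99803×0.99986 = -0.025091 + 0.964341 = 0.939250.
Q̄ = (S_0/π) × [bracket] = (1361/π) × 0.939250 = 406.90 W/m².
Ratio Q̄_A / Q̄_B = 317.06 / 406.90 = 0.7792.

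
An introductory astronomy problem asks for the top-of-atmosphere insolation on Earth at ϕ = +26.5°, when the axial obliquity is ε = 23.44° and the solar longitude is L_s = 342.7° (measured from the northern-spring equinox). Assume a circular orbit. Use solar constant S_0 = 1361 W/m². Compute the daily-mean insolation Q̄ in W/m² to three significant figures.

Q̄ ≈ 350 W/m²

Solar declination: sin δ = sin ε · sin L_s = sin 23.44° × sin 342.7° = -0.11829, so δ = -6.794°.
cos h₀ = −tan(+26.5°) tan(-6.794°) = 0.0594, h₀ = 1.5114 rad.
Bracket: h₀ sin ϕ sin δ + cos ϕ cos δ sin h₀ = 1.5114×0.44620×-0.11829 + 0.89493×0.99298×0.99823 = -0.079773 + 0.887075 = 0.807302.
Q̄ = (S_0/π) × [bracket] = (1361/π) × 0.807302 = 349.7 W/m².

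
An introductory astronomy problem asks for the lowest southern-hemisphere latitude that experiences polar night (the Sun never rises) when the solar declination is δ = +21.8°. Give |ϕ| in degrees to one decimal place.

Polar night requires cos h₀ = −tan ϕ tan δ ≥ 1, i.e. tan ϕ tan δ ≤ −1.
The boundary is |tan ϕ| · |tan δ| = 1, so |ϕ| = 90° − |δ| = 90° − 21.8° = 68.2° in the southern hemisphere.

|ϕ| = 68.2°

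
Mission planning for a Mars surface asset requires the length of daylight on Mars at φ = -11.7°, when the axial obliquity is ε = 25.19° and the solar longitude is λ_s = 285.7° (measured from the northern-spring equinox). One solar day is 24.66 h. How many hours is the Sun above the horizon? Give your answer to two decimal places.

Solar declination: sin δ = sin ε · sin λ_s = sin 25.19° × sin 285.7° = -0.40974, so δ = -24.189°.
cos H₀ = −tan φ · tan δ = −tan(-11.7°) × tan(-24.189°) = -0.0930, so H₀ = 1.6640 rad = 95.34°.
Daylight = 2H₀/(2π) × 24.66 h = (1.6640/π) × 24.66 = 13.06 h.

13.06 h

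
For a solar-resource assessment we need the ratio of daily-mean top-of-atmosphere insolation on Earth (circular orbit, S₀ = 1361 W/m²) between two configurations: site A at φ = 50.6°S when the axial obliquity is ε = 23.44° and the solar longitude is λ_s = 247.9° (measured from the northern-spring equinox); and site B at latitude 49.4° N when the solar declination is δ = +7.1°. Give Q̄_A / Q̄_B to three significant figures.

Q̄_A / Q̄_B ≈ 1.38

— Configuration A (φ=-50.6°):
Solar declination: sin δ = sin ε · sin λ_s = sin 23.44° × sin 247.9° = -0.36856, so δ = -21.627°.
cos H₀ = −tan(-50.6°) tan(-21.627°) = -0.4827, H₀ = 2.0745 rad.
Bracket: H₀ sin φ sin δ + cos φ cos δ sin H₀ = 2.0745×-0.77273×-0.36856 + 0.63473×0.92960×0.87580 = 0.590812 + 0.516761 = 1.107573.
Q̄ = (S₀/π) × [bracket] = (1361/π) × 1.107573 = 479.82 W/m².
— Configuration B (φ=+49.4°):
cos H₀ = −tan(+49.4°) tan(+7.100°) = -0.1453, H₀ = 1.7166 rad.
Bracket: H₀ sin φ sin δ + cos φ cos δ sin H₀ = 1.7166×0.75927×0.12360 + 0.65077×0.99233×0.98938 = 0.161096 + 0.638920 = 0.800016.
Q̄ = (S₀/π) × [bracket] = (1361/π) × 0.800016 = 346.58 W/m².
Ratio Q̄_A / Q̄_B = 479.82 / 346.58 = 1.384.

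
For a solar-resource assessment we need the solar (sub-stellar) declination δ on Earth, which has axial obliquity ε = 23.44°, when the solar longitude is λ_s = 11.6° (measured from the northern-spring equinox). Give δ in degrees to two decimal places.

δ = +4.59°

sin δ = sin ε · sin λ_s = sin 23.44° × sin 11.6° = 0.079986.
δ = arcsin(0.079986) = +4.59°.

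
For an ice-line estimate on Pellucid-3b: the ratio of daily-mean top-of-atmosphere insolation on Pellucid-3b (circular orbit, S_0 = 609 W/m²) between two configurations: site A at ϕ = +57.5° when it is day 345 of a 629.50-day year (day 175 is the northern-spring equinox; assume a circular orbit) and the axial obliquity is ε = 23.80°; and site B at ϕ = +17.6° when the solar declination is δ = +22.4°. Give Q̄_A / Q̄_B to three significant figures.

Q̄_A / Q̄_B ≈ 1.07

— Configuration A (ϕ=+57.5°):
Solar longitude: L_s = 360° × (345 − 175)/629.50 = 97.220°.
sin δ = sin 23.80° × sin 97.220° = 0.40035, so δ = +23.600°.
cos h₀ = −tan(+57.5°) tan(+23.600°) = -0.6858, h₀ = 2.3265 rad.
Bracket: h₀ sin ϕ sin δ + cos ϕ cos δ sin h₀ = 2.3265×0.84339×0.40035 + 0.53730×0.91636×0.72782 = 0.785545 + 0.358350 = 1.143895.
Q̄ = (S_0/π) × [bracket] = (609/π) × 1.143895 = 221.74 W/m².
— Configuration B (ϕ=+17.6°):
cos h₀ = −tan(+17.6°) tan(+22.400°) = -0.1307, h₀ = 1.7019 rad.
Bracket: h₀ sin ϕ sin δ + cos ϕ cos δ sin h₀ = 1.7019×0.30237×0.38107 + 0.95319×0.92455×0.99142 = 0.196100 + 0.873711 = 1.069811.
Q̄ = (S_0/π) × [bracket] = (609/π) × 1.069811 = 207.38 W/m².
Ratio Q̄_A / Q̄_B = 221.74 / 207.38 = 1.069.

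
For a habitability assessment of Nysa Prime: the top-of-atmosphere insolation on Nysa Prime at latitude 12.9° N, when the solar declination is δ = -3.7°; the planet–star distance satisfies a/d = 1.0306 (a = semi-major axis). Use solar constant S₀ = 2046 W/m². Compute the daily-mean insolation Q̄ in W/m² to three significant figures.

Q̄ ≈ 657 W/m²

cos H₀ = −tan(+12.9°) tan(-3.700°) = 0.0148, H₀ = 1.5560 rad.
Bracket: H₀ sin φ sin δ + cos φ cos δ sin H₀ = 1.5560×0.22325×-0.06453 + 0.97476×0.99792×0.99989 = -0.022416 + 0.972625 = 0.950209.
Inverse-square distance factor (a/d)² = 1.0306² = 1.062136.
Q̄ = (S₀/π) × 1.062136 × [bracket] = (2046/π) × 1.062136 × 0.950209 = 657.3 W/m².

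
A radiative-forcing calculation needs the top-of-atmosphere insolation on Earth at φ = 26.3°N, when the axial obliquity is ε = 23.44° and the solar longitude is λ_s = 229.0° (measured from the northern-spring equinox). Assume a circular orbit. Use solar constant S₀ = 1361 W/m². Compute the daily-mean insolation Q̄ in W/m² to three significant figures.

Solar declination: sin δ = sin ε · sin λ_s = sin 23.44° × sin 229.0° = -0.30021, so δ = -17.471°.
cos H₀ = −tan(+26.3°) tan(-17.471°) = 0.1556, H₀ = 1.4146 rad.
Bracket: H₀ sin φ sin δ + cos φ cos δ sin H₀ = 1.4146×0.44307×-0.30021 + 0.89649×0.95387×0.98783 = -0.188162 + 0.844728 = 0.656566.
Q̄ = (S₀/π) × [bracket] = (1361/π) × 0.656566 = 284.4 W/m².

Q̄ ≈ 284 W/m²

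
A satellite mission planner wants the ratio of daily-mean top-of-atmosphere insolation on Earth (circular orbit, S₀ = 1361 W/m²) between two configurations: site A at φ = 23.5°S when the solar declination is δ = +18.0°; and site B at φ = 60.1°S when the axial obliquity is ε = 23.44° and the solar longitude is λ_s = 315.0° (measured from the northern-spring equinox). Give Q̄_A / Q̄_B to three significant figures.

— Configuration A (φ=-23.5°):
cos H₀ = −tan(-23.5°) tan(+18.000°) = 0.1413, H₀ = 1.4290 rad.
Bracket: H₀ sin φ sin δ + cos φ cos δ sin H₀ = 1.4290×-0.39875×0.30902 + 0.91706×0.95106×0.98997 = -0.176084 + 0.863431 = 0.687347.
Q̄ = (S₀/π) × [bracket] = (1361/π) × 0.687347 = 297.77 W/m².
— Configuration B (φ=-60.1°):
Solar declination: sin δ = sin ε · sin λ_s = sin 23.44° × sin 315.0° = -0.28128, so δ = -16.337°.
cos H₀ = −tan(-60.1°) tan(-16.337°) = -0.5097, H₀ = 2.1057 rad.
Bracket: H₀ sin φ sin δ + cos φ cos δ sin H₀ = 2.1057×-0.86690×-0.28128 + 0.49849×0.95963×0.86033 = 0.513457 + 0.411553 = 0.925010.
Q̄ = (S₀/π) × [bracket] = (1361/π) × 0.925010 = 400.73 W/m².
Ratio Q̄_A / Q̄_B = 297.77 / 400.73 = 0.7431.

Q̄_A / Q̄_B ≈ 0.743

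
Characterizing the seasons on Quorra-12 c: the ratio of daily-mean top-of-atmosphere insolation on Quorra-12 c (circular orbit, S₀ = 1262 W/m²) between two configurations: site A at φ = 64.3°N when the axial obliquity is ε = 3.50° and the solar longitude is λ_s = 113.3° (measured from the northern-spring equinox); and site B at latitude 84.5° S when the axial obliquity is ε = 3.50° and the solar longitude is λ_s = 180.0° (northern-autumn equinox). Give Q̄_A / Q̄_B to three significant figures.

Q̄_A / Q̄_B ≈ 5.38

— Configuration A (φ=+64.3°):
Solar declination: sin δ = sin ε · sin λ_s = sin 3.50° × sin 113.3° = 0.05607, so δ = +3.214°.
cos H₀ = −tan(+64.3°) tan(+3.214°) = -0.1167, H₀ = 1.6878 rad.
Bracket: H₀ sin φ sin δ + cos φ cos δ sin H₀ = 1.6878×0.90108×0.05607 + 0.43366×0.99843×0.99317 = 0.085274 + 0.430022 = 0.515296.
Q̄ = (S₀/π) × [bracket] = (1262/π) × 0.515296 = 207.00 W/m².
— Configuration B (φ=-84.5°):
Solar declination: sin δ = sin ε · sin λ_s = sin 3.50° × sin 180.0° = 0.00000, so δ = +0.000°.
cos H₀ = −tan(-84.5°) tan(+0.000°) = 0.0000, H₀ = 1.5708 rad.
Bracket: H₀ sin φ sin δ + cos φ cos δ sin H₀ = 1.5708×-0.99540×0.00000 + 0.09585×1.00000×1.00000 = -0.000000 + 0.095850 = 0.095850.
Q̄ = (S₀/π) × [bracket] = (1262/π) × 0.095850 = 38.504 W/m².
Ratio Q̄_A / Q̄_B = 207.00 / 38.504 = 5.376.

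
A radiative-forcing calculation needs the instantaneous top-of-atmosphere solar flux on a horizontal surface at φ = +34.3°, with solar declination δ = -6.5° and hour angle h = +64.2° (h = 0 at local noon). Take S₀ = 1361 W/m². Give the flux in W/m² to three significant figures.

cos θ_z = sin φ sin δ + cos φ cos δ cos h = -0.063793 + 0.357232 = 0.293439.
Flux = S₀ · cos θ_z = 1361 × 0.293439 = 399.4 W/m².

399 W/m²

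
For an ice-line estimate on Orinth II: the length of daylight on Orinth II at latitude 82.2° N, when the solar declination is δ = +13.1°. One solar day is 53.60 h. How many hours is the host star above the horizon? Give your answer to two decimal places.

Sunrise equation: cos h₀ = −tan ϕ · tan δ = -1.6988 ≤ −1, so the host star never sets (polar day) and h₀ = π.
Daylight = 2h₀/(2π) × 53.60 h = (3.1416/π) × 53.60 = 53.60 h.

53.60 h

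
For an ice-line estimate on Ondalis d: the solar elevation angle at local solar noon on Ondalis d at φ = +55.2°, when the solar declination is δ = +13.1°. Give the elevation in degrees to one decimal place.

47.9°

At local noon the hour angle is zero, so the zenith angle equals |φ − δ| = |+55.2° − (+13.100°)| = 42.100°.
Elevation = 90° − 42.100° = 47.9°.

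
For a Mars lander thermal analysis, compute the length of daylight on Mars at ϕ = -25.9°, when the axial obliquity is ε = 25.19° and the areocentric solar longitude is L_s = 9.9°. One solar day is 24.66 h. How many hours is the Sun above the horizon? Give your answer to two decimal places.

12.05 h

sin δ = sin 25.19° × sin 9.9° = 0.07318, so δ = +4.196°.
cos h₀ = −tan ϕ · tan δ = −tan(-25.9°) × tan(+4.196°) = 0.0356, so h₀ = 1.5352 rad = 87.96°.
Daylight = 2h₀/(2π) × 24.66 h = (1.5352/π) × 24.66 = 12.05 h.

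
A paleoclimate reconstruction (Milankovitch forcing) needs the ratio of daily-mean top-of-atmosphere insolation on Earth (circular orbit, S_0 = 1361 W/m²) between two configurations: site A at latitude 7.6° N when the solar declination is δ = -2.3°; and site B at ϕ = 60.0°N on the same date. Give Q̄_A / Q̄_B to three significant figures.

— Configuration A (ϕ=+7.6°):
cos h₀ = −tan(+7.6°) tan(-2.300°) = 0.0054, h₀ = 1.5654 rad.
Bracket: h₀ sin ϕ sin δ + cos ϕ cos δ sin h₀ = 1.5654×0.13226×-0.04013 + 0.99122×0.99919×0.99999 = -0.008309 + 0.990407 = 0.982098.
Q̄ = (S_0/π) × [bracket] = (1361/π) × 0.982098 = 425.46 W/m².
— Configuration B (ϕ=+60.0°):
cos h₀ = −tan(+60.0°) tan(-2.300°) = 0.0696, h₀ = 1.5012 rad.
Bracket: h₀ sin ϕ sin δ + cos ϕ cos δ sin h₀ = 1.5012×0.86603×-0.04013 + 0.50000×0.99919×0.99758 = -0.052172 + 0.498386 = 0.446214.
Q̄ = (S_0/π) × [bracket] = (1361/π) × 0.446214 = 193.31 W/m².
Ratio Q̄_A / Q̄_B = 425.46 / 193.31 = 2.201.

Q̄_A / Q̄_B ≈ 2.20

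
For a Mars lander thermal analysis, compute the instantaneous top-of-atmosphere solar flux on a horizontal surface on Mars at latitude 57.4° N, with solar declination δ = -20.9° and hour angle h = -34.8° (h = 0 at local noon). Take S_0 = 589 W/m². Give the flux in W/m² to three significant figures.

66.4 W/m²

cos θ_z = sin ϕ sin δ + cos ϕ cos δ cos h = -0.300535 + 0.413303 = 0.112768.
Flux = S_0 · cos θ_z = 589 × 0.112768 = 66.42 W/m².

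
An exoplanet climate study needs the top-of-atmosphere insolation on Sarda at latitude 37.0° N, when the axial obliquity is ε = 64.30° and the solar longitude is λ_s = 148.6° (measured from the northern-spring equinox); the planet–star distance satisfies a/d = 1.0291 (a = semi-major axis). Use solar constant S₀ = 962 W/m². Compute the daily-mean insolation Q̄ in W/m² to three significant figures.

Solar declination: sin δ = sin ε · sin λ_s = sin 64.30° × sin 148.6° = 0.46947, so δ = +28.000°.
cos H₀ = −tan(+37.0°) tan(+28.000°) = -0.4007, H₀ = 1.9830 rad.
Bracket: H₀ sin φ sin δ + cos φ cos δ sin H₀ = 1.9830×0.60182×0.46947 + 0.79864×0.88295×0.91622 = 0.560270 + 0.646081 = 1.206351.
Inverse-square distance factor (a/d)² = 1.0291² = 1.059047.
Q̄ = (S₀/π) × 1.059047 × [bracket] = (962/π) × 1.059047 × 1.206351 = 391.2 W/m².

Q̄ ≈ 391 W/m²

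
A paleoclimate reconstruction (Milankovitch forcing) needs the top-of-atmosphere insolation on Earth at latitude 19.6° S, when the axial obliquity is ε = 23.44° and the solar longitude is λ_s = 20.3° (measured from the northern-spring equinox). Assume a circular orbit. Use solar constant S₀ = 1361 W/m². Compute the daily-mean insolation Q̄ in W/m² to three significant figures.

Solar declination: sin δ = sin ε · sin λ_s = sin 23.44° × sin 20.3° = 0.13801, so δ = +7.933°.
cos H₀ = −tan(-19.6°) tan(+7.933°) = 0.0496, H₀ = 1.5212 rad.
Bracket: H₀ sin φ sin δ + cos φ cos δ sin H₀ = 1.5212×-0.33545×0.13801 + 0.94206×0.99043×0.99877 = -0.070425 + 0.931897 = 0.861472.
Q̄ = (S₀/π) × [bracket] = (1361/π) × 0.861472 = 373.2 W/m².

Q̄ ≈ 373 W/m²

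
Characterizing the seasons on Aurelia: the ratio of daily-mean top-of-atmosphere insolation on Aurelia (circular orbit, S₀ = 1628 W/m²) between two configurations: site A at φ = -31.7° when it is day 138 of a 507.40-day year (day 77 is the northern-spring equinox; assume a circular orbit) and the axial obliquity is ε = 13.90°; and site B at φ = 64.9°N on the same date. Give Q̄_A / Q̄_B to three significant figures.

Q̄_A / Q̄_B ≈ 1.04

— Configuration A (φ=-31.7°):
Solar longitude: λ_s = 360° × (138 − 77)/507.40 = 43.279°.
sin δ = sin 13.90° × sin 43.279° = 0.16469, so δ = +9.479°.
cos H₀ = −tan(-31.7°) tan(+9.479°) = 0.1031, H₀ = 1.4675 rad.
Bracket: H₀ sin φ sin δ + cos φ cos δ sin H₀ = 1.4675×-0.52547×0.16469 + 0.85081×0.98635×0.99467 = -0.126997 + 0.834724 = 0.707727.
Q̄ = (S₀/π) × [bracket] = (1628/π) × 0.707727 = 366.75 W/m².
— Configuration B (φ=+64.9°):
cos H₀ = −tan(+64.9°) tan(+9.479°) = -0.3564, H₀ = 1.9353 rad.
Bracket: H₀ sin φ sin δ + cos φ cos δ sin H₀ = 1.9353×0.90557×0.16469 + 0.42420×0.98635×0.93432 = 0.288627 + 0.390929 = 0.679556.
Q̄ = (S₀/π) × [bracket] = (1628/π) × 0.679556 = 352.15 W/m².
Ratio Q̄_A / Q̄_B = 366.75 / 352.15 = 1.041.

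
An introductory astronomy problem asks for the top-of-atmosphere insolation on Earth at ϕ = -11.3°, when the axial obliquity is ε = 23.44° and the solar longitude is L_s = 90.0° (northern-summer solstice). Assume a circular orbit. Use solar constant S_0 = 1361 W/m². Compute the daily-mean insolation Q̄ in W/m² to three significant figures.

Q̄ ≈ 338 W/m²

Solar declination: sin δ = sin ε · sin L_s = sin 23.44° × sin 90.0° = 0.39779, so δ = +23.440°.
cos h₀ = −tan(-11.3°) tan(+23.440°) = 0.0866, h₀ = 1.4841 rad.
Bracket: h₀ sin ϕ sin δ + cos ϕ cos δ sin h₀ = 1.4841×-0.19595×0.39779 + 0.98061×0.91748×0.99624 = -0.115681 + 0.896307 = 0.780626.
Q̄ = (S_0/π) × [bracket] = (1361/π) × 0.780626 = 338.2 W/m².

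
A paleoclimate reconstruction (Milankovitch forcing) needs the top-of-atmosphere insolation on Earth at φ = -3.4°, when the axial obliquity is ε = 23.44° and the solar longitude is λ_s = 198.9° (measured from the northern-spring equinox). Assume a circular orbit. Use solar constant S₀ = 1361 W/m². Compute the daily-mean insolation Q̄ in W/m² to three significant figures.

Q̄ ≈ 434 W/m²

Solar declination: sin δ = sin ε · sin λ_s = sin 23.44° × sin 198.9° = -0.12885, so δ = -7.403°.
cos H₀ = −tan(-3.4°) tan(-7.403°) = -0.0077, H₀ = 1.5785 rad.
Bracket: H₀ sin φ sin δ + cos φ cos δ sin H₀ = 1.5785×-0.05931×-0.12885 + 0.99824×0.99166×0.99997 = 0.012063 + 0.989885 = 1.001948.
Q̄ = (S₀/π) × [bracket] = (1361/π) × 1.001948 = 434.1 W/m².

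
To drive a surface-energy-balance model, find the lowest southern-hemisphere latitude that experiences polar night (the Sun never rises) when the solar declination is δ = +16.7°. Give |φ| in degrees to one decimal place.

Polar night requires cos H₀ = −tan φ tan δ ≥ 1, i.e. tan φ tan δ ≤ −1.
The boundary is |tan φ| · |tan δ| = 1, so |φ| = 90° − |δ| = 90° − 16.7° = 73.3° in the southern hemisphere.

|φ| = 73.3°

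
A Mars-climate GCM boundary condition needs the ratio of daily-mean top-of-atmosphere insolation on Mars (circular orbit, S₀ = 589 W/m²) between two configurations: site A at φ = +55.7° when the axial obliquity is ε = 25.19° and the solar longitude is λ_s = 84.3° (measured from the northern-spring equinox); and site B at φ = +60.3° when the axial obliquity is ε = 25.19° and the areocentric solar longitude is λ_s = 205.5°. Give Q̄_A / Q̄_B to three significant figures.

— Configuration A (φ=+55.7°):
Solar declination: sin δ = sin ε · sin λ_s = sin 25.19° × sin 84.3° = 0.42352, so δ = +25.057°.
cos H₀ = −tan(+55.7°) tan(+25.057°) = -0.6854, H₀ = 2.3259 rad.
Bracket: H₀ sin φ sin δ + cos φ cos δ sin H₀ = 2.3259×0.82610×0.42352 + 0.56353×0.90589×0.72821 = 0.813762 + 0.371748 = 1.185510.
Q̄ = (S₀/π) × [bracket] = (589/π) × 1.185510 = 222.26 W/m².
— Configuration B (φ=+60.3°):
sin δ = sin 25.19° × sin 205.5° = -0.18323, so δ = -10.558°.
cos H₀ = −tan(+60.3°) tan(-10.558°) = 0.3268, H₀ = 1.2379 rad.
Bracket: H₀ sin φ sin δ + cos φ cos δ sin H₀ = 1.2379×0.86863×-0.18323 + 0.49546×0.98307×0.94510 = -0.197023 + 0.460332 = 0.263309.
Q̄ = (S₀/π) × [bracket] = (589/π) × 0.263309 = 49.366 W/m².
Ratio Q̄_A / Q̄_B = 222.26 / 49.366 = 4.502.

Q̄_A / Q̄_B ≈ 4.50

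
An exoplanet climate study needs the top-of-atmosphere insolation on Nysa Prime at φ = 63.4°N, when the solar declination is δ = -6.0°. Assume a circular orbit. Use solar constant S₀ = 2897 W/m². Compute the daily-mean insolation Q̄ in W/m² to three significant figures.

Q̄ ≈ 284 W/m²

cos H₀ = −tan(+63.4°) tan(-6.000°) = 0.2099, H₀ = 1.3593 rad.
Bracket: H₀ sin φ sin δ + cos φ cos δ sin H₀ = 1.3593×0.89415×-0.10453 + 0.44776×0.99452×0.97773 = -0.127048 + 0.435389 = 0.308341.
Q̄ = (S₀/π) × [bracket] = (2897/π) × 0.308341 = 284.3 W/m².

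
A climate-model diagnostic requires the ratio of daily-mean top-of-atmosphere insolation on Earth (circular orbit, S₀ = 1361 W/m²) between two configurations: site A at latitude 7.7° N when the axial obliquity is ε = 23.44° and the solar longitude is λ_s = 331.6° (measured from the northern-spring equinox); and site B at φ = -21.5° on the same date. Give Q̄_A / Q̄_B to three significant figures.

— Configuration A (φ=+7.7°):
Solar declination: sin δ = sin ε · sin λ_s = sin 23.44° × sin 331.6° = -0.18920, so δ = -10.906°.
cos H₀ = −tan(+7.7°) tan(-10.906°) = 0.0261, H₀ = 1.5447 rad.
Bracket: H₀ sin φ sin δ + cos φ cos δ sin H₀ = 1.5447×0.13399×-0.18920 + 0.99098×0.98194×0.99966 = -0.039160 + 0.972752 = 0.933592.
Q̄ = (S₀/π) × [bracket] = (1361/π) × 0.933592 = 404.45 W/m².
— Configuration B (φ=-21.5°):
cos H₀ = −tan(-21.5°) tan(-10.906°) = -0.0759, H₀ = 1.6468 rad.
Bracket: H₀ sin φ sin δ + cos φ cos δ sin H₀ = 1.6468×-0.36650×-0.18920 + 0.93042×0.98194×0.99712 = 0.114192 + 0.910985 = 1.025177.
Q̄ = (S₀/π) × [bracket] = (1361/π) × 1.025177 = 444.13 W/m².
Ratio Q̄_A / Q̄_B = 404.45 / 444.13 = 0.9107.

Q̄_A / Q̄_B ≈ 0.911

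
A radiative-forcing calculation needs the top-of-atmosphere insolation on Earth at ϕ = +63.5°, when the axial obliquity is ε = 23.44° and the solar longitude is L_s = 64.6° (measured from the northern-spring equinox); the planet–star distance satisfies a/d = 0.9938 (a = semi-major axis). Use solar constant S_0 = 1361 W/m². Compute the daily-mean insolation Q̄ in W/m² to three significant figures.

Q̄ ≈ 451 W/m²

Solar declination: sin δ = sin ε · sin L_s = sin 23.44° × sin 64.6° = 0.35934, so δ = +21.059°.
cos h₀ = −tan(+63.5°) tan(+21.059°) = -0.7723, h₀ = 2.4533 rad.
Bracket: h₀ sin ϕ sin δ + cos ϕ cos δ sin h₀ = 2.4533×0.89493×0.35934 + 0.44620×0.93321×0.63526 = 0.788942 + 0.264521 = 1.053463.
Inverse-square distance factor (a/d)² = 0.9938² = 0.987638.
Q̄ = (S_0/π) × 0.987638 × [bracket] = (1361/π) × 0.987638 × 1.053463 = 450.7 W/m².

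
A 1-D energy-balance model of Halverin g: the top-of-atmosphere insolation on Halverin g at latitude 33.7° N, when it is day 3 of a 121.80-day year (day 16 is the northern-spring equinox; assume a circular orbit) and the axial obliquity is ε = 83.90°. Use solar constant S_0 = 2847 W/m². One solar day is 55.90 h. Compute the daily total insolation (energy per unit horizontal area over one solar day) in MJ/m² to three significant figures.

Solar longitude: L_s = 360° × (3 − 16)/121.80 = -38.424°, i.e. -38.424° + 360° = 321.576°.
sin δ = sin 83.90° × sin 321.576° = -0.61795, so δ = -38.167°.
cos h₀ = −tan(+33.7°) tan(-38.167°) = 0.5242, h₀ = 1.0190 rad.
Bracket: h₀ sin ϕ sin δ + cos ϕ cos δ sin h₀ = 1.0190×0.55484×-0.61795 + 0.83195×0.78622×0.85160 = -0.349378 + 0.557028 = 0.207650.
Q̄ = (S_0/π) × [bracket] = (2847/π) × 0.207650 = 188.18 W/m².
Daily total = Q̄ × 55.90 h × 3600 s/h = 188.18 × 55.90 × 3600 / 10⁶ = 37.87 MJ/m².

37.9 MJ/m²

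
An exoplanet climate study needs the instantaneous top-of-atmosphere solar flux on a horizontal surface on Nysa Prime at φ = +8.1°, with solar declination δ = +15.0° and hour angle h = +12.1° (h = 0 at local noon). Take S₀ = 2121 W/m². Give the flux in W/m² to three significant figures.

cos θ_z = sin φ sin δ + cos φ cos δ cos h = 0.036468 + 0.935044 = 0.971512.
Flux = S₀ · cos θ_z = 2121 × 0.971512 = 2061 W/m².

2.06e+03 W/m²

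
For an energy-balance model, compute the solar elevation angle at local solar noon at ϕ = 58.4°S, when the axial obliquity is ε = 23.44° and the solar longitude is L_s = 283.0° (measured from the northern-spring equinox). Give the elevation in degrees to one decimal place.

Solar declination: sin δ = sin ε · sin L_s = sin 23.44° × sin 283.0° = -0.38759, so δ = -22.805°.
At local noon the hour angle is zero, so the zenith angle equals |ϕ − δ| = |-58.4° − (-22.805°)| = 35.595°.
Elevation = 90° − 35.595° = 54.4°.

54.4°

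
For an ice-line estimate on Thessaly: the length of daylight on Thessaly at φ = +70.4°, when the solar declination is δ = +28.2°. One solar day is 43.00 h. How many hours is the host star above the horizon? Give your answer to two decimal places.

Sunrise equation: cos H₀ = −tan φ · tan δ = -1.5058 ≤ −1, so the host star never sets (polar day) and H₀ = π.
Daylight = 2H₀/(2π) × 43.00 h = (3.1416/π) × 43.00 = 43.00 h.

43.00 h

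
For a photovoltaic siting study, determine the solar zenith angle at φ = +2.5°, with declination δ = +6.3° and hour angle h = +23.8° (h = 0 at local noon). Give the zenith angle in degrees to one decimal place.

cos θ_z = sin φ sin δ + cos φ cos δ cos h = 0.004787 + 0.908569 = 0.913356.
θ_z = arccos(0.913356) = 24.0°.

θ_z = 24.0°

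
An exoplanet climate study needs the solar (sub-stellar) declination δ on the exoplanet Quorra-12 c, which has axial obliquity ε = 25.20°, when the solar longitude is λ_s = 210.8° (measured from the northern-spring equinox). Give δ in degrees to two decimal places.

δ = -12.59°

sin δ = sin ε · sin λ_s = sin 25.20° × sin 210.8° = -0.218017.
δ = arcsin(-0.218017) = -12.59°.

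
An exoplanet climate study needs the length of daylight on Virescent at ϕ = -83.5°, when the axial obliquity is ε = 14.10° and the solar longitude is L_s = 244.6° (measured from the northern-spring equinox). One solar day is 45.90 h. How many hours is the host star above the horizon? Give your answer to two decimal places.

Solar declination: sin δ = sin ε · sin L_s = sin 14.10° × sin 244.6° = -0.22007, so δ = -12.713°.
Sunrise equation: cos h₀ = −tan ϕ · tan δ = -1.9800 ≤ −1, so the host star never sets (polar day) and h₀ = π.
Daylight = 2h₀/(2π) × 45.90 h = (3.1416/π) × 45.90 = 45.90 h.

45.90 h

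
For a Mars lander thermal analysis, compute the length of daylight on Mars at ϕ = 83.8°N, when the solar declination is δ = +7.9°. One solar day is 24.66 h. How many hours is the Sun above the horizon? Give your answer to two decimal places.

Sunrise equation: cos h₀ = −tan ϕ · tan δ = -1.2773 ≤ −1, so the Sun never sets (polar day) and h₀ = π.
Daylight = 2h₀/(2π) × 24.66 h = (3.1416/π) × 24.66 = 24.66 h.

24.66 h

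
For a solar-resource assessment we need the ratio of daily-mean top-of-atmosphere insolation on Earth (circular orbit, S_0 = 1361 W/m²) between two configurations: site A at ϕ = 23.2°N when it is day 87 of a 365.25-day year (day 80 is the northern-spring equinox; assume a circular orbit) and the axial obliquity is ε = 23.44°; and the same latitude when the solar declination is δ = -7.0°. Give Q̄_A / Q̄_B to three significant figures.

— Configuration A (ϕ=+23.2°):
Solar longitude: L_s = 360° × (87 − 80)/365.25 = 6.899°.
sin δ = sin 23.44° × sin 6.899° = 0.04778, so δ = +2.739°.
cos h₀ = −tan(+23.2°) tan(+2.739°) = -0.0205, h₀ = 1.5913 rad.
Bracket: h₀ sin ϕ sin δ + cos ϕ cos δ sin h₀ = 1.5913×0.39394×0.04778 + 0.91914×0.99886×0.99979 = 0.029952 + 0.917899 = 0.947851.
Q̄ = (S_0/π) × [bracket] = (1361/π) × 0.947851 = 410.63 W/m².
— Configuration B (ϕ=+23.2°):
cos h₀ = −tan(+23.2°) tan(-7.000°) = 0.0526, h₀ = 1.5181 rad.
Bracket: h₀ sin ϕ sin δ + cos ϕ cos δ sin h₀ = 1.5181×0.39394×-0.12187 + 0.91914×0.99255×0.99861 = -0.072883 + 0.911024 = 0.838141.
Q̄ = (S_0/π) × [bracket] = (1361/π) × 0.838141 = 363.10 W/m².
Ratio Q̄_A / Q̄_B = 410.63 / 363.10 = 1.131.

Q̄_A / Q̄_B ≈ 1.13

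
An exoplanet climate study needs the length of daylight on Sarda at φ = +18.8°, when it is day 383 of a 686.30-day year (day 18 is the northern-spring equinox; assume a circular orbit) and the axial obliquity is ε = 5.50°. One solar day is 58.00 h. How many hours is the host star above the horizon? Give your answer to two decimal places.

Solar longitude: λ_s = 360° × (383 − 18)/686.30 = 191.461°.
sin δ = sin 5.50° × sin 191.461° = -0.01905, so δ = -1.091°.
cos H₀ = −tan φ · tan δ = −tan(+18.8°) × tan(-1.091°) = 0.0065, so H₀ = 1.5643 rad = 89.63°.
Daylight = 2H₀/(2π) × 58.00 h = (1.5643/π) × 58.00 = 28.88 h.

28.88 h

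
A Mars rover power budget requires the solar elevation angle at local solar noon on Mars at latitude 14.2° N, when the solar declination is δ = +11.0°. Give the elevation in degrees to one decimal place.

86.8°

At local noon the hour angle is zero, so the zenith angle equals |φ − δ| = |+14.2° − (+11.000°)| = 3.200°.
Elevation = 90° − 3.200° = 86.8°.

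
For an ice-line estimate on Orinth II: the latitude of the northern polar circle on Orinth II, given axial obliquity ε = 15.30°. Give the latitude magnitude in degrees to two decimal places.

The polar circle is the lowest latitude that experiences at least one full rotation of continuous daylight at the northern-summer solstice; it lies at |ϕ| = 90° − ε = 90° − 15.30° = 74.70°.

74.70°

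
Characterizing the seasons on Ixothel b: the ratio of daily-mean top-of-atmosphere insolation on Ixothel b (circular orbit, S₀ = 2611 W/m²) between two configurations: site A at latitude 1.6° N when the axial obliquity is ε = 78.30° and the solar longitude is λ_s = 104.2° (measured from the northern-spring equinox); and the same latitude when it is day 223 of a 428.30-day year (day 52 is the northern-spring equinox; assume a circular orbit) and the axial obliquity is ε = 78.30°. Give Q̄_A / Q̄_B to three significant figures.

Q̄_A / Q̄_B ≈ 0.425

— Configuration A (φ=+1.6°):
Solar declination: sin δ = sin ε · sin λ_s = sin 78.30° × sin 104.2° = 0.94930, so δ = +71.678°.
cos H₀ = −tan(+1.6°) tan(+71.678°) = -0.0843, H₀ = 1.6552 rad.
Bracket: H₀ sin φ sin δ + cos φ cos δ sin H₀ = 1.6552×0.02792×0.94930 + 0.99961×0.31436×0.99644 = 0.043870 + 0.313119 = 0.356989.
Q̄ = (S₀/π) × [bracket] = (2611/π) × 0.356989 = 296.70 W/m².
— Configuration B (φ=+1.6°):
Solar longitude: λ_s = 360° × (223 − 52)/428.30 = 143.731°.
sin δ = sin 78.30° × sin 143.731° = 0.57929, so δ = +35.400°.
cos H₀ = −tan(+1.6°) tan(+35.400°) = -0.0199, H₀ = 1.5906 rad.
Bracket: H₀ sin φ sin δ + cos φ cos δ sin H₀ = 1.5906×0.02792×0.57929 + 0.99961×0.81512×0.99980 = 0.025726 + 0.814639 = 0.840365.
Q̄ = (S₀/π) × [bracket] = (2611/π) × 0.840365 = 698.43 W/m².
Ratio Q̄_A / Q̄_B = 296.70 / 698.43 = 0.4248.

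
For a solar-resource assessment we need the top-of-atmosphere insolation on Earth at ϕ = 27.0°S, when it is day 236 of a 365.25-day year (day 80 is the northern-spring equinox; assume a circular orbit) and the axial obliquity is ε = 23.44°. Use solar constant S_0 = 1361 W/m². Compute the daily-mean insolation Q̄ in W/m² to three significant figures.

Q̄ ≈ 327 W/m²

Solar longitude: L_s = 360° × (236 − 80)/365.25 = 153.758°.
sin δ = sin 23.44° × sin 153.758° = 0.17589, so δ = +10.130°.
cos h₀ = −tan(-27.0°) tan(+10.130°) = 0.0910, h₀ = 1.4796 rad.
Bracket: h₀ sin ϕ sin δ + cos ϕ cos δ sin h₀ = 1.4796×-0.45399×0.17589 + 0.89101×0.98441×0.99585 = -0.118149 + 0.873479 = 0.755330.
Q̄ = (S_0/π) × [bracket] = (1361/π) × 0.755330 = 327.2 W/m².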